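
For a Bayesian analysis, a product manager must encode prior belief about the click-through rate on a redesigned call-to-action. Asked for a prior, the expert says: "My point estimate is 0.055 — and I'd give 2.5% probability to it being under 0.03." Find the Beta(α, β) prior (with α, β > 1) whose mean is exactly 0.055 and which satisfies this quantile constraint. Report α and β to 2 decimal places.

With mean 0.055 fixed, write α = 0.055s, β = 0.945s where s = α+β.
Need P(θ < 0.03) = 0.025 under Beta(0.055s, 0.945s). Normal approximation: (q−m)/√(m(1−m)/s) ≈ z_{0.025} = -1.96, so s ≈ 0.055·0.945·(-1.96)²/(0.03−0.055)² = 319.5.
At s = 319.5: P(θ<0.03) ≈ 0.011. Adjusting to match 0.025 gives s ≈ 242.38.
So α = 0.055·242.38 ≈ 13.33, β = 0.945·242.38 ≈ 229.05.

α ≈ 13.33, β ≈ 229.05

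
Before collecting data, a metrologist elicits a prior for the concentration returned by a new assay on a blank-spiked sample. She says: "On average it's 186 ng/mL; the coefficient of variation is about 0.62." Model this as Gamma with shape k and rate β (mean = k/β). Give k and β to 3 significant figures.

k ≈ 2.6, β ≈ 0.014

For Gamma(k, rate β): mean = k/β, variance = k/β², so CV = 1/√k.
CV = 0.62, hence k = 1/CV² = 2.6.
Then β = k/mean = 2.6/186 = 0.014.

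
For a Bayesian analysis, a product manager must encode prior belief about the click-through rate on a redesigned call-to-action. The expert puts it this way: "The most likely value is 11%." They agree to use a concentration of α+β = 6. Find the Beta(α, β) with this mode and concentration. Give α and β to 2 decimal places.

For α,β > 1 the Beta mode is (α−1)/(α+β−2). With α+β = 6, the mode is (α−1)/4.
Set (α−1)/4 = 0.11 → α = 1 + 0.11·4 = 1.44.
β = 6 − α = 4.56.

α = 1.44, β = 4.56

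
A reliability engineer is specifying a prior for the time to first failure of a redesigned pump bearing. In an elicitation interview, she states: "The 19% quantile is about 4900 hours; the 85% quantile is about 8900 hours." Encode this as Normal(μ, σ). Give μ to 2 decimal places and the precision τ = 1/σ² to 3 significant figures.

μ = 6734.37, τ = 2.29e-07

For Normal(μ,σ), the p-quantile is μ + z_p·σ. Here z_{0.19} = -0.8779, z_{0.85} = 1.036.
So 4900 = μ − 0.8779σ and 8900 = μ + 1.036σ.
Subtracting: σ = (8900 − 4900)/(1.036 − (-0.8779)) = 2089.50.
Then μ = 4900 − (-0.8779)·2089.50 = 6734.37.
Precision τ = 1/σ² = 1/2090² = 2.29e-07.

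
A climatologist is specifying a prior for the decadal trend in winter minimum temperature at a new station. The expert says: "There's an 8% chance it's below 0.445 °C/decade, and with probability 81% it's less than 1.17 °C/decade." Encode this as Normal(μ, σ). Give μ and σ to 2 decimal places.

For Normal(μ,σ), the p-quantile is μ + z_p·σ. Here z_{0.08} = -1.405, z_{0.81} = 0.8779.
So 0.445 = μ − 1.405σ and 1.17 = μ + 0.8779σ.
Subtracting: σ = (1.17 − 0.445)/(0.8779 − (-1.405)) = 0.32.
Then μ = 0.445 − (-1.405)·0.32 = 0.89.

μ = 0.89, σ = 0.32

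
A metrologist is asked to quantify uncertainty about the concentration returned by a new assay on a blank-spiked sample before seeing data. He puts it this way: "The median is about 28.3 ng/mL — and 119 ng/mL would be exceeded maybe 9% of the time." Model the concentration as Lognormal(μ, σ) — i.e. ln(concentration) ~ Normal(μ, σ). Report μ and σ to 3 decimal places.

μ ≈ 3.343, σ ≈ 1.071

If T ~ Lognormal(μ,σ) then ln T ~ Normal(μ,σ), so the p-quantile of ln T is μ + z_p·σ.
ln(28.3) = 3.343 and ln(119) = 4.779; z_{0.5} = 0, z_{0.91} = 1.341.
σ = (4.779 − 3.343)/(1.341 − (0)) = 1.071.
μ = 3.343 − (0)·1.071 = 3.343.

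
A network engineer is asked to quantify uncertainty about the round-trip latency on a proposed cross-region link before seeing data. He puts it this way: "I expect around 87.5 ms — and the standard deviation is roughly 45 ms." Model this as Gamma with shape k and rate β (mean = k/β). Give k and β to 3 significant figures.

For Gamma(k, rate β): mean = k/β, variance = k/β², so CV = 1/√k.
CV = SD/mean = 45/87.5 = 0.5143, hence k = 1/CV² = 3.78.
Then β = k/mean = 3.78/87.5 = 0.0432.

k ≈ 3.78, β ≈ 0.0432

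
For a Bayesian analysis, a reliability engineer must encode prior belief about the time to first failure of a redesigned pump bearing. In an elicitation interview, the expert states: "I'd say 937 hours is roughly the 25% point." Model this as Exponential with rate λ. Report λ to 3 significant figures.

λ ≈ 0.000307

P(T < 937.0) = 1 − e^(−λ·937.0) = 0.25, so λ = −ln(1−0.25)/937.0 = −ln(0.75)/937.0 = 0.000307.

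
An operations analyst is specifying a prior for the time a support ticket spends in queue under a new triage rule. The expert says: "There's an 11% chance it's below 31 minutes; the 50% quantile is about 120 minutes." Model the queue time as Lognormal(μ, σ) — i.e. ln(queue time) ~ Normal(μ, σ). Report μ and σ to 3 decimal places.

μ ≈ 4.787, σ ≈ 1.104

If T ~ Lognormal(μ,σ) then ln T ~ Normal(μ,σ), so the p-quantile of ln T is μ + z_p·σ.
ln(31) = 3.434 and ln(120) = 4.787; z_{0.11} = -1.227, z_{0.5} = 0.
σ = (4.787 − 3.434)/(0 − (-1.227)) = 1.104.
μ = 3.434 − (-1.227)·1.104 = 4.787.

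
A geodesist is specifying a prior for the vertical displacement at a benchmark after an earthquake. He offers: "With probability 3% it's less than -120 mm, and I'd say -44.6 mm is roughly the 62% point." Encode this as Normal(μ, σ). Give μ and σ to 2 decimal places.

For Normal(μ,σ), the p-quantile is μ + z_p·σ. Here z_{0.03} = -1.881, z_{0.62} = 0.3055.
So -120 = μ − 1.881σ and -44.6 = μ + 0.3055σ.
Subtracting: σ = (-44.6 − -120)/(0.3055 − (-1.881)) = 34.49.
Then μ = -120 − (-1.881)·34.49 = -55.14.

μ = -55.14, σ = 34.49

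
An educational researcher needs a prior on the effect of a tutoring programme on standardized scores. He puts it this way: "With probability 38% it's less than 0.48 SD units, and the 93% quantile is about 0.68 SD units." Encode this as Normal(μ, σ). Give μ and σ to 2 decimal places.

For Normal(μ,σ), the p-quantile is μ + z_p·σ. Here z_{0.38} = -0.3055, z_{0.93} = 1.476.
So 0.48 = μ − 0.3055σ and 0.68 = μ + 1.476σ.
Subtracting: σ = (0.68 − 0.48)/(1.476 − (-0.3055)) = 0.11.
Then μ = 0.48 − (-0.3055)·0.11 = 0.51.

μ = 0.51, σ = 0.11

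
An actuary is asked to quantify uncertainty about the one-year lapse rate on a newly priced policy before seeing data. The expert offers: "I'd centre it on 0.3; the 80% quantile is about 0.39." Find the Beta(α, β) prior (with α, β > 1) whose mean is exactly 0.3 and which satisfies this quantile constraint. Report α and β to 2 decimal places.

With mean 0.3 fixed, write α = 0.3s, β = 0.7s where s = α+β.
Need P(θ < 0.39) = 0.8 under Beta(0.3s, 0.7s). Normal approximation: (q−m)/√(m(1−m)/s) ≈ z_{0.8} = 0.842, so s ≈ 0.3·0.7·(0.842)²/(0.39−0.3)² = 18.4.
At s = 18.4: P(θ<0.39) ≈ 0.805. Adjusting to match 0.8 gives s ≈ 17.41.
So α = 0.3·17.41 ≈ 5.22, β = 0.7·17.41 ≈ 12.19.

α ≈ 5.22, β ≈ 12.19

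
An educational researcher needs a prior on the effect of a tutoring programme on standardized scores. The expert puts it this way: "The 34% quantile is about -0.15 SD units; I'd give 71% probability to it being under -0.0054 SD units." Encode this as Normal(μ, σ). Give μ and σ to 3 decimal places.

The p-quantile of Normal(μ,σ) is μ + z_p·σ, with z_{0.34} = -0.4125 and z_{0.71} = 0.5534.
Eliminate σ: μ = (z₂·x₁ − z₁·x₂)/(z₂ − z₁) = (0.5534·-0.15 − (-0.4125)·-0.0054)/0.9658 = -0.088.
Then σ = (x₂ − x₁)/(z₂ − z₁) = (-0.0054 − -0.15)/0.9658 = 0.150.

μ = -0.088, σ = 0.150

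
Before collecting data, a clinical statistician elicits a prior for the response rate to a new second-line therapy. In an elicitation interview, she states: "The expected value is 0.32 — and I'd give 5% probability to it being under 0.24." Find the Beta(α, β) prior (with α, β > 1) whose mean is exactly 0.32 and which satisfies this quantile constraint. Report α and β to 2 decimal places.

α ≈ 27.42, β ≈ 58.27

With mean 0.32 fixed, write α = 0.32s, β = 0.68s where s = α+β.
Need P(θ < 0.24) = 0.05 under Beta(0.32s, 0.68s). Normal approximation: (q−m)/√(m(1−m)/s) ≈ z_{0.05} = -1.64, so s ≈ 0.32·0.68·(-1.64)²/(0.24−0.32)² = 92.0.
At s = 92.0: P(θ<0.24) ≈ 0.044. Adjusting to match 0.05 gives s ≈ 85.70.
So α = 0.32·85.70 ≈ 27.42, β = 0.68·85.70 ≈ 58.27.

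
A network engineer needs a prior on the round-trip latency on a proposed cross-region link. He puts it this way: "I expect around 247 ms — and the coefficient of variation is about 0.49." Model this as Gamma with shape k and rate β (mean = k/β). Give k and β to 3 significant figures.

k ≈ 4.16, β ≈ 0.0169

For Gamma(k, rate β): mean = k/β, variance = k/β², so CV = 1/√k.
CV = 0.49, hence k = 1/CV² = 4.16.
Then β = k/mean = 4.16/247 = 0.0169.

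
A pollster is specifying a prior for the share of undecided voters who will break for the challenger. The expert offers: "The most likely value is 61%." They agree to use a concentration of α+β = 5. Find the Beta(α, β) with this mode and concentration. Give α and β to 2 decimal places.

For α,β > 1 the Beta mode is (α−1)/(α+β−2). With α+β = 5, the mode is (α−1)/3.
Set (α−1)/3 = 0.61 → α = 1 + 0.61·3 = 2.83.
β = 5 − α = 2.17.

α = 2.83, β = 2.17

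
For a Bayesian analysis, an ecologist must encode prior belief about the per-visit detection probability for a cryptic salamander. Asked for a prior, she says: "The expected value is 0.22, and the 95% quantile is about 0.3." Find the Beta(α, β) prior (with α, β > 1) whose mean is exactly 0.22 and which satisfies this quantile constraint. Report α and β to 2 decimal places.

α ≈ 17.42, β ≈ 61.75

With mean 0.22 fixed, write α = 0.22s, β = 0.78s where s = α+β.
Need P(θ < 0.3) = 0.95 under Beta(0.22s, 0.78s). Normal approximation: (q−m)/√(m(1−m)/s) ≈ z_{0.95} = 1.64, so s ≈ 0.22·0.78·(1.64)²/(0.3−0.22)² = 72.5.
At s = 72.5: P(θ<0.3) ≈ 0.943. Adjusting to match 0.95 gives s ≈ 79.17.
So α = 0.22·79.17 ≈ 17.42, β = 0.78·79.17 ≈ 61.75.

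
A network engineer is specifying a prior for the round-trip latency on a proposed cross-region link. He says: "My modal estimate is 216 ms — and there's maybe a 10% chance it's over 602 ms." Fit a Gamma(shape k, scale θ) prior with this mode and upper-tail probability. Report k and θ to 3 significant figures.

Gamma(k,θ) with k>1 has mode (k−1)θ, so θ = 216/(k−1).
Need P(X < 602) = 0.9 with θ tied to k this way. Start at k = 2, θ = 216: P(X<602) ≈ 0.767.
Too low — raise k to concentrate. Iterating converges to k ≈ 2.82.
Then θ = 216/(2.82−1) ≈ 119.

k ≈ 2.82, θ ≈ 119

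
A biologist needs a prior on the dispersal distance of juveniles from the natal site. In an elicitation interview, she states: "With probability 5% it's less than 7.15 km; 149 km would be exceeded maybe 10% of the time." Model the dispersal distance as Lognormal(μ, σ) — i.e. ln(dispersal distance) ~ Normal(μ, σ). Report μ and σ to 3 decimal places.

If T ~ Lognormal(μ,σ) then ln T ~ Normal(μ,σ), so the p-quantile of ln T is μ + z_p·σ.
ln(7.15) = 1.967 and ln(149) = 5.004; z_{0.05} = -1.645, z_{0.9} = 1.282.
σ = (5.004 − 1.967)/(1.282 − (-1.645)) = 1.038.
μ = 1.967 − (-1.645)·1.038 = 3.674.

μ ≈ 3.674, σ ≈ 1.038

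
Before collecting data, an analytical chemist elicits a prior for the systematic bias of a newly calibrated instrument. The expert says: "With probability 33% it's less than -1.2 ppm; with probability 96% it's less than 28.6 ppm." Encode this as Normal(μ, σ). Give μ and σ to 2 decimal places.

For Normal(μ,σ), the p-quantile is μ + z_p·σ. Here z_{0.33} = -0.4399, z_{0.96} = 1.751.
So -1.2 = μ − 0.4399σ and 28.6 = μ + 1.751σ.
Subtracting: σ = (28.6 − -1.2)/(1.751 − (-0.4399)) = 13.60.
Then μ = -1.2 − (-0.4399)·13.60 = 4.78.

μ = 4.78, σ = 13.60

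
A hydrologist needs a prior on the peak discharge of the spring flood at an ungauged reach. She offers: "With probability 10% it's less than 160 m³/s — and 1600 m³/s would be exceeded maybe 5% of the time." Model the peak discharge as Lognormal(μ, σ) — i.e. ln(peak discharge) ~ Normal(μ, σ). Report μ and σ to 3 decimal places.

If T ~ Lognormal(μ,σ) then ln T ~ Normal(μ,σ), so the p-quantile of ln T is μ + z_p·σ.
ln(160) = 5.075 and ln(1600) = 7.378; z_{0.1} = -1.282, z_{0.95} = 1.645.
σ = (7.378 − 5.075)/(1.645 − (-1.282)) = 0.787.
μ = 5.075 − (-1.282)·0.787 = 6.084.

μ ≈ 6.084, σ ≈ 0.787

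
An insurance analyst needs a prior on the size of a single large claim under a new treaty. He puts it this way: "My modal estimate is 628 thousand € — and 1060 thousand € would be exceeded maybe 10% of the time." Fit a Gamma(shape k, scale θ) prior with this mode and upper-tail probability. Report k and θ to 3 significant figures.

k ≈ 7.9, θ ≈ 91

Gamma(k,θ) with k>1 has mode (k−1)θ, so θ = 628/(k−1).
Need P(X < 1060) = 0.9 with θ tied to k this way. Start at k = 2, θ = 628: P(X<1060) ≈ 0.503.
Too low — raise k to concentrate. Iterating converges to k ≈ 7.9.
Then θ = 628/(7.9−1) ≈ 91.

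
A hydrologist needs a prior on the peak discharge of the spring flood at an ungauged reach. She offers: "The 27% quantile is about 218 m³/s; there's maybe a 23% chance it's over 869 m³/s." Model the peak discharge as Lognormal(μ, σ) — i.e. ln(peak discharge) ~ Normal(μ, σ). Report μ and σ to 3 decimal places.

μ ≈ 6.011, σ ≈ 1.023

If T ~ Lognormal(μ,σ) then ln T ~ Normal(μ,σ), so the p-quantile of ln T is μ + z_p·σ.
ln(218) = 5.384 and ln(869) = 6.767; z_{0.27} = -0.6128, z_{0.77} = 0.7388.
σ = (6.767 − 5.384)/(0.7388 − (-0.6128)) = 1.023.
μ = 5.384 − (-0.6128)·1.023 = 6.011.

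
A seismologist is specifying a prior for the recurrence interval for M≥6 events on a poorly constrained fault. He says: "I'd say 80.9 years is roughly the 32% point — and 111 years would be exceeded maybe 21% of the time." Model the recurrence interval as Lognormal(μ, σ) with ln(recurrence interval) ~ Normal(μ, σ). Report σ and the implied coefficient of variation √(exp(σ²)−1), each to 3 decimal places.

If T ~ Lognormal(μ,σ) then ln T ~ Normal(μ,σ), so the p-quantile of ln T is μ + z_p·σ.
ln(80.9) = 4.393 and ln(111) = 4.71; z_{0.32} = -0.4677, z_{0.79} = 0.8064.
σ = (4.71 − 4.393)/(0.8064 − (-0.4677)) = 0.248.
μ = 4.393 − (-0.4677)·0.248 = 4.509.
CV = √(exp(σ²)−1) = √(exp(0.0616)−1) = 0.252.

σ ≈ 0.248, CV ≈ 0.252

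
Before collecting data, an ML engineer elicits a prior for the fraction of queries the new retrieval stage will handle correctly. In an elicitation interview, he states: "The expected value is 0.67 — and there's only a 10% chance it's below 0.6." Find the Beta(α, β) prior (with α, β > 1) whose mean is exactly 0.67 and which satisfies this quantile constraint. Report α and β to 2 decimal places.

With mean 0.67 fixed, write α = 0.67s, β = 0.33s where s = α+β.
Need P(θ < 0.6) = 0.1 under Beta(0.67s, 0.33s). Normal approximation: (q−m)/√(m(1−m)/s) ≈ z_{0.1} = -1.28, so s ≈ 0.67·0.33·(-1.28)²/(0.6−0.67)² = 74.1.
At s = 74.1: P(θ<0.6) ≈ 0.102. Adjusting to match 0.1 gives s ≈ 75.74.
So α = 0.67·75.74 ≈ 50.75, β = 0.33·75.74 ≈ 24.99.

α ≈ 50.75, β ≈ 24.99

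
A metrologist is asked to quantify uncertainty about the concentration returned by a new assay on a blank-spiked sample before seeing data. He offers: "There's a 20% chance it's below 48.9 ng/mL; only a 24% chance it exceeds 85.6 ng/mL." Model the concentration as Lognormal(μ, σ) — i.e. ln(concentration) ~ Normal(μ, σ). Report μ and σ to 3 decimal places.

If T ~ Lognormal(μ,σ) then ln T ~ Normal(μ,σ), so the p-quantile of ln T is μ + z_p·σ.
ln(48.9) = 3.89 and ln(85.6) = 4.45; z_{0.2} = -0.8416, z_{0.76} = 0.7063.
σ = (4.45 − 3.89)/(0.7063 − (-0.8416)) = 0.362.
μ = 3.89 − (-0.8416)·0.362 = 4.194.

μ ≈ 4.194, σ ≈ 0.362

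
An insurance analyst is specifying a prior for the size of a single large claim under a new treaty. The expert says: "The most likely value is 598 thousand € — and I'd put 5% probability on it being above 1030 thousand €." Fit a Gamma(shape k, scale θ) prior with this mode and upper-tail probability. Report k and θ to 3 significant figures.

Gamma(k,θ) with k>1 has mode (k−1)θ, so θ = 598/(k−1).
Need P(X < 1030) = 0.95 with θ tied to k this way. Start at k = 2, θ = 598: P(X<1030) ≈ 0.514.
Too low — raise k to concentrate. Iterating converges to k ≈ 10.4.
Then θ = 598/(10.4−1) ≈ 63.3.

k ≈ 10.4, θ ≈ 63.3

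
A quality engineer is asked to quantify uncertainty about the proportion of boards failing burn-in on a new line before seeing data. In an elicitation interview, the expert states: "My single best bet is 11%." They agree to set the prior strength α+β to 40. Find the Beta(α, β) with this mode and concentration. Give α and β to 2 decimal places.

α = 5.18, β = 34.82

For α,β > 1 the Beta mode is (α−1)/(α+β−2). With α+β = 40, the mode is (α−1)/38.
Set (α−1)/38 = 0.11 → α = 1 + 0.11·38 = 5.18.
β = 40 − α = 34.82.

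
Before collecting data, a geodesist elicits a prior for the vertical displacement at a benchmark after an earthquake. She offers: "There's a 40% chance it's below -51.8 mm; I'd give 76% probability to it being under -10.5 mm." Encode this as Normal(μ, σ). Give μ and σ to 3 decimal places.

For Normal(μ,σ), the p-quantile is μ + z_p·σ. Here z_{0.4} = -0.2533, z_{0.76} = 0.7063.
So -51.8 = μ − 0.2533σ and -10.5 = μ + 0.7063σ.
Subtracting: σ = (-10.5 − -51.8)/(0.7063 − (-0.2533)) = 43.037.
Then μ = -51.8 − (-0.2533)·43.037 = -40.897.

μ = -40.897, σ = 43.037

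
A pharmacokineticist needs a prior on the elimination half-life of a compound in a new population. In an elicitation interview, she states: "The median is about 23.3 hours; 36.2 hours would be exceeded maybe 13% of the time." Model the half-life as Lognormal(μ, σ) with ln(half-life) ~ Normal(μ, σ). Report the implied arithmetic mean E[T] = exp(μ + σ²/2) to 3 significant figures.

E[T] ≈ 25.2 hours

If T ~ Lognormal(μ,σ) then ln T ~ Normal(μ,σ), so the p-quantile of ln T is μ + z_p·σ.
ln(23.3) = 3.148 and ln(36.2) = 3.589; z_{0.5} = 0, z_{0.87} = 1.126.
σ = (3.589 − 3.148)/(1.126 − (0)) = 0.391.
μ = 3.148 − (0)·0.391 = 3.148.
E[T] = exp(μ + σ²/2) = exp(3.148 + 0.0765) = 25.2 hours.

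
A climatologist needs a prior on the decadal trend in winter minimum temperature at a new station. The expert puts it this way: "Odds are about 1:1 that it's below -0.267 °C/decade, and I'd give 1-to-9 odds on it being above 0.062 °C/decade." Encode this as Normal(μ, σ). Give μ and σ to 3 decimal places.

μ = -0.267, σ = 0.257

The p-quantile of Normal(μ,σ) is μ + z_p·σ, with z_{0.5} = 0 and z_{0.9} = 1.282.
Eliminate σ: μ = (z₂·x₁ − z₁·x₂)/(z₂ − z₁) = (1.282·-0.267 − (0)·0.062)/1.282 = -0.267.
Then σ = (x₂ − x₁)/(z₂ − z₁) = (0.062 − -0.267)/1.282 = 0.257.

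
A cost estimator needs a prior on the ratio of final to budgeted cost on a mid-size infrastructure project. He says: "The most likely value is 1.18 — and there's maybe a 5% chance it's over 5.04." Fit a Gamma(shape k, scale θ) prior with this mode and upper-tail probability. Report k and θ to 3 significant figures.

k ≈ 2.18, θ ≈ 1

Gamma(k,θ) with k>1 has mode (k−1)θ, so θ = 1.18/(k−1).
Need P(X < 5.04) = 0.95 with θ tied to k this way. Start at k = 2, θ = 1.18: P(X<5.04) ≈ 0.926.
Too low — raise k to concentrate. Iterating converges to k ≈ 2.18.
Then θ = 1.18/(2.18−1) ≈ 1.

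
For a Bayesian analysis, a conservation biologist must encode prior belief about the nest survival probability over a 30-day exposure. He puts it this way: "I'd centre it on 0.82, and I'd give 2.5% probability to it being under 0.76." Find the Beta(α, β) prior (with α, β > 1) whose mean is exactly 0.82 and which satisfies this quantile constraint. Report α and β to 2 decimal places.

α ≈ 143.83, β ≈ 31.57

With mean 0.82 fixed, write α = 0.82s, β = 0.18s where s = α+β.
Need P(θ < 0.76) = 0.025 under Beta(0.82s, 0.18s). Normal approximation: (q−m)/√(m(1−m)/s) ≈ z_{0.025} = -1.96, so s ≈ 0.82·0.18·(-1.96)²/(0.76−0.82)² = 157.5.
At s = 157.5: P(θ<0.76) ≈ 0.031. Adjusting to match 0.025 gives s ≈ 175.41.
So α = 0.82·175.41 ≈ 143.83, β = 0.18·175.41 ≈ 31.57.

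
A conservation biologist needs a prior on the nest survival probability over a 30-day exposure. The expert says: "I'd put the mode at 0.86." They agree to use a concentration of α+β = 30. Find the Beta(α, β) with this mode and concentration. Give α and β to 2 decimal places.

α = 25.08, β = 4.92

For α,β > 1 the Beta mode is (α−1)/(α+β−2). With α+β = 30, the mode is (α−1)/28.
Set (α−1)/28 = 0.86 → α = 1 + 0.86·28 = 25.08.
β = 30 − α = 4.92.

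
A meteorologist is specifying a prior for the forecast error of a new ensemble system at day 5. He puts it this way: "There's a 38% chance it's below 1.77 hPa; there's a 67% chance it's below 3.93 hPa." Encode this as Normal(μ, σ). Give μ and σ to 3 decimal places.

μ = 2.655, σ = 2.898

For Normal(μ,σ), the p-quantile is μ + z_p·σ. Here z_{0.38} = -0.3055, z_{0.67} = 0.4399.
So 1.77 = μ − 0.3055σ and 3.93 = μ + 0.4399σ.
Subtracting: σ = (3.93 − 1.77)/(0.4399 − (-0.3055)) = 2.898.
Then μ = 1.77 − (-0.3055)·2.898 = 2.655.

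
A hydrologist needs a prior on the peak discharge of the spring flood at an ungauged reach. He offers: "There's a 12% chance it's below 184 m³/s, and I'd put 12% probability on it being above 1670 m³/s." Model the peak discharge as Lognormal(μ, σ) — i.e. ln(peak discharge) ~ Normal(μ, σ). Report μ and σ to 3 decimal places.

μ ≈ 6.318, σ ≈ 0.939

If T ~ Lognormal(μ,σ) then ln T ~ Normal(μ,σ), so the p-quantile of ln T is μ + z_p·σ.
ln(184) = 5.215 and ln(1670) = 7.421; z_{0.12} = -1.175, z_{0.88} = 1.175.
σ = (7.421 − 5.215)/(1.175 − (-1.175)) = 0.939.
μ = 5.215 − (-1.175)·0.939 = 6.318.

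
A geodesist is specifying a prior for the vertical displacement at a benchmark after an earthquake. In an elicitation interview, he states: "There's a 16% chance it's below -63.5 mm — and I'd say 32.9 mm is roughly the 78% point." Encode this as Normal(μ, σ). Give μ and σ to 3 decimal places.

For Normal(μ,σ), the p-quantile is μ + z_p·σ. Here z_{0.16} = -0.9945, z_{0.78} = 0.7722.
So -63.5 = μ − 0.9945σ and 32.9 = μ + 0.7722σ.
Subtracting: σ = (32.9 − -63.5)/(0.7722 − (-0.9945)) = 54.567.
Then μ = -63.5 − (-0.9945)·54.567 = -9.236.

μ = -9.236, σ = 54.567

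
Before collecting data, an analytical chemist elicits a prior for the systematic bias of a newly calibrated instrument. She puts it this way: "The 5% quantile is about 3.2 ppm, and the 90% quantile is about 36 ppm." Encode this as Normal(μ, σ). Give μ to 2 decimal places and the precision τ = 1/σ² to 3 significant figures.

μ = 21.64, τ = 0.00796

The p-quantile of Normal(μ,σ) is μ + z_p·σ, with z_{0.05} = -1.645 and z_{0.9} = 1.282.
Eliminate σ: μ = (z₂·x₁ − z₁·x₂)/(z₂ − z₁) = (1.282·3.2 − (-1.645)·36)/2.926 = 21.64.
Then σ = (x₂ − x₁)/(z₂ − z₁) = (36 − 3.2)/2.926 = 11.21.
Precision τ = 1/σ² = 1/11.21² = 0.00796.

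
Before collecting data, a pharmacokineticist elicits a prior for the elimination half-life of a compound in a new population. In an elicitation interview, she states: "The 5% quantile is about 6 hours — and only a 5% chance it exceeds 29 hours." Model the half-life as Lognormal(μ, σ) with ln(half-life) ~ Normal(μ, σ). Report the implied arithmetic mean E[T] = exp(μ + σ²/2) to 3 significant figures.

If T ~ Lognormal(μ,σ) then ln T ~ Normal(μ,σ), so the p-quantile of ln T is μ + z_p·σ.
ln(6) = 1.792 and ln(29) = 3.367; z_{0.05} = -1.645, z_{0.95} = 1.645.
σ = (3.367 − 1.792)/(1.645 − (-1.645)) = 0.479.
μ = 1.792 − (-1.645)·0.479 = 2.580.
E[T] = exp(μ + σ²/2) = exp(2.580 + 0.1147) = 14.8 hours.

E[T] ≈ 14.8 hours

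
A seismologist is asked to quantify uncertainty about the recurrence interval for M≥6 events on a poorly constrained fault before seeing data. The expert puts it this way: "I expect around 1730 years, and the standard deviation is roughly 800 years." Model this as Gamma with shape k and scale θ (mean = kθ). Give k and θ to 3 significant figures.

k ≈ 4.68, θ ≈ 370

For Gamma(k, scale θ): mean = kθ, variance = kθ², so CV = 1/√k.
CV = SD/mean = 800/1730 = 0.4624, hence k = 1/CV² = 4.68.
Then θ = mean/k = 1730/4.68 = 370.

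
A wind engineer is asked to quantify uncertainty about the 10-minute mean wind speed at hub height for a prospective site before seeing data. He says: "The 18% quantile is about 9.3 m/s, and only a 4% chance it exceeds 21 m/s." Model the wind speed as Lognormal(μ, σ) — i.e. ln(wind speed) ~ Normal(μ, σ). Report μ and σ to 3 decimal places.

If T ~ Lognormal(μ,σ) then ln T ~ Normal(μ,σ), so the p-quantile of ln T is μ + z_p·σ.
ln(9.3) = 2.23 and ln(21) = 3.045; z_{0.18} = -0.9154, z_{0.96} = 1.751.
σ = (3.045 − 2.23)/(1.751 − (-0.9154)) = 0.306.
μ = 2.23 − (-0.9154)·0.306 = 2.510.

μ ≈ 2.510, σ ≈ 0.306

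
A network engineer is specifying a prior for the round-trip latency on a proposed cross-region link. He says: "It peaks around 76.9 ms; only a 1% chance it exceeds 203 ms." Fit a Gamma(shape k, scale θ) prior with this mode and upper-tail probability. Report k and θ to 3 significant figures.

k ≈ 5.92, θ ≈ 15.6

Gamma(k,θ) with k>1 has mode (k−1)θ, so θ = 76.9/(k−1).
Need P(X < 203) = 0.99 with θ tied to k this way. Start at k = 2, θ = 76.9: P(X<203) ≈ 0.740.
Too low — raise k to concentrate. Iterating converges to k ≈ 5.92.
Then θ = 76.9/(5.92−1) ≈ 15.6.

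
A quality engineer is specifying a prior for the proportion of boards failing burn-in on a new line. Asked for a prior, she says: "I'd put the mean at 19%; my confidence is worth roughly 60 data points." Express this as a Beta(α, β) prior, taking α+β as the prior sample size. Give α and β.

α = 11.4, β = 48.6

Under the effective-sample-size interpretation, Beta(α, β) has prior mean α/(α+β) and prior sample size α+β.
So α+β = 60 and α/(α+β) = 0.19, giving α = 0.19·60 = 11.4 and β = 60 − 11.4 = 48.6.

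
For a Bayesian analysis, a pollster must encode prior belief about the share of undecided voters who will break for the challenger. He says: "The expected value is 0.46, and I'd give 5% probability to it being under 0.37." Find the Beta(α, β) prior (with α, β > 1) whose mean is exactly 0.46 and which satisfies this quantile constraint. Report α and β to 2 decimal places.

α ≈ 37.29, β ≈ 43.78

With mean 0.46 fixed, write α = 0.46s, β = 0.54s where s = α+β.
Need P(θ < 0.37) = 0.05 under Beta(0.46s, 0.54s). Normal approximation: (q−m)/√(m(1−m)/s) ≈ z_{0.05} = -1.64, so s ≈ 0.46·0.54·(-1.64)²/(0.37−0.46)² = 83.0.
At s = 83.0: P(θ<0.37) ≈ 0.048. Adjusting to match 0.05 gives s ≈ 81.07.
So α = 0.46·81.07 ≈ 37.29, β = 0.54·81.07 ≈ 43.78.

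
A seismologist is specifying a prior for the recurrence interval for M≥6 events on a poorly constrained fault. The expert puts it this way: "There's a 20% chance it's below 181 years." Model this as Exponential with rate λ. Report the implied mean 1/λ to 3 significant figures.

mean ≈ 811 years

P(T < 181.0) = 1 − e^(−λ·181.0) = 0.2, so λ = −ln(1−0.2)/181.0 = −ln(0.8)/181.0 = 0.00123.
Mean = 1/λ = 811 years.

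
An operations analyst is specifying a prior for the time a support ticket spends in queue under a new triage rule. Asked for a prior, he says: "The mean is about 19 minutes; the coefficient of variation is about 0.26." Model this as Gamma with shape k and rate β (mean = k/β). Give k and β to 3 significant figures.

For Gamma(k, rate β): mean = k/β, variance = k/β², so CV = 1/√k.
CV = 0.26, hence k = 1/CV² = 14.8.
Then β = k/mean = 14.8/19 = 0.779.

k ≈ 14.8, β ≈ 0.779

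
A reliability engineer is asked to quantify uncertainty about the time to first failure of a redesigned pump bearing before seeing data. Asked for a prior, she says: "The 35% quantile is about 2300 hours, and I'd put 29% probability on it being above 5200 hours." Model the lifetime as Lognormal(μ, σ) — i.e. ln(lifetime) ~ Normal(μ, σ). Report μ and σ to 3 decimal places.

μ ≈ 8.076, σ ≈ 0.869

If T ~ Lognormal(μ,σ) then ln T ~ Normal(μ,σ), so the p-quantile of ln T is μ + z_p·σ.
ln(2300) = 7.741 and ln(5200) = 8.556; z_{0.35} = -0.3853, z_{0.71} = 0.5534.
σ = (8.556 − 7.741)/(0.5534 − (-0.3853)) = 0.869.
μ = 7.741 − (-0.3853)·0.869 = 8.076.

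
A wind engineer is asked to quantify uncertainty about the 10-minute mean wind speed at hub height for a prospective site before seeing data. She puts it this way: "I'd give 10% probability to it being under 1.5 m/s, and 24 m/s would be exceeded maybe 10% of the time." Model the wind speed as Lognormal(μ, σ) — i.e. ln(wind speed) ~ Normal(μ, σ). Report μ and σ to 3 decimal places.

μ ≈ 1.792, σ ≈ 1.082

If T ~ Lognormal(μ,σ) then ln T ~ Normal(μ,σ), so the p-quantile of ln T is μ + z_p·σ.
ln(1.5) = 0.4055 and ln(24) = 3.178; z_{0.1} = -1.282, z_{0.9} = 1.282.
σ = (3.178 − 0.4055)/(1.282 − (-1.282)) = 1.082.
μ = 0.4055 − (-1.282)·1.082 = 1.792.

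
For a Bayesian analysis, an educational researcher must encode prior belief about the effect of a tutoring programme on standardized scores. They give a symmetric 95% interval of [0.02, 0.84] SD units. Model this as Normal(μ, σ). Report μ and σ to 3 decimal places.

A symmetric 95% interval runs μ ± z·σ with z = 1.96.
Half-width = 0.41, so σ = 0.41/1.96 = 0.209.
μ is the interval midpoint, 0.430.

μ = 0.430, σ = 0.209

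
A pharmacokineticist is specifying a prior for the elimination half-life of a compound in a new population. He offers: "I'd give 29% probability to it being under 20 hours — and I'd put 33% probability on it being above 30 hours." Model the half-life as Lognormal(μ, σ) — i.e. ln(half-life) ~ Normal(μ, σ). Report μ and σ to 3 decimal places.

μ ≈ 3.222, σ ≈ 0.408

If T ~ Lognormal(μ,σ) then ln T ~ Normal(μ,σ), so the p-quantile of ln T is μ + z_p·σ.
ln(20) = 2.996 and ln(30) = 3.401; z_{0.29} = -0.5534, z_{0.67} = 0.4399.
σ = (3.401 − 2.996)/(0.4399 − (-0.5534)) = 0.408.
μ = 2.996 − (-0.5534)·0.408 = 3.222.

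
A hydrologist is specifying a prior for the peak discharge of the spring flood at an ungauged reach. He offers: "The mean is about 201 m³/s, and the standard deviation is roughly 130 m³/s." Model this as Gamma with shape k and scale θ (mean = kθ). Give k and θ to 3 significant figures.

k ≈ 2.39, θ ≈ 84.1

For Gamma(k, scale θ): mean = kθ, variance = kθ², so CV = 1/√k.
CV = SD/mean = 130/201 = 0.6468, hence k = 1/CV² = 2.39.
Then θ = mean/k = 201/2.39 = 84.1.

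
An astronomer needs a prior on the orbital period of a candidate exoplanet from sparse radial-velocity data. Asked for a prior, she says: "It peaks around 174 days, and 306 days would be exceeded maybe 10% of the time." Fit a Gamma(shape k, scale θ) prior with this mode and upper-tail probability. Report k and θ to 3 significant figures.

Gamma(k,θ) with k>1 has mode (k−1)θ, so θ = 174/(k−1).
Need P(X < 306) = 0.9 with θ tied to k this way. Start at k = 2, θ = 174: P(X<306) ≈ 0.525.
Too low — raise k to concentrate. Iterating converges to k ≈ 6.96.
Then θ = 174/(6.96−1) ≈ 29.2.

k ≈ 6.96, θ ≈ 29.2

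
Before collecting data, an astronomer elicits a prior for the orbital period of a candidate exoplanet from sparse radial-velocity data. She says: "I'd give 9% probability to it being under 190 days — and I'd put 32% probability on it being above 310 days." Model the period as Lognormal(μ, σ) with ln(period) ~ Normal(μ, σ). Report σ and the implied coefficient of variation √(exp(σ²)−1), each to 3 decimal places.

σ ≈ 0.271, CV ≈ 0.276

If T ~ Lognormal(μ,σ) then ln T ~ Normal(μ,σ), so the p-quantile of ln T is μ + z_p·σ.
ln(190) = 5.247 and ln(310) = 5.737; z_{0.09} = -1.341, z_{0.68} = 0.4677.
σ = (5.737 − 5.247)/(0.4677 − (-1.341)) = 0.271.
μ = 5.247 − (-1.341)·0.271 = 5.610.
CV = √(exp(σ²)−1) = √(exp(0.0733)−1) = 0.276.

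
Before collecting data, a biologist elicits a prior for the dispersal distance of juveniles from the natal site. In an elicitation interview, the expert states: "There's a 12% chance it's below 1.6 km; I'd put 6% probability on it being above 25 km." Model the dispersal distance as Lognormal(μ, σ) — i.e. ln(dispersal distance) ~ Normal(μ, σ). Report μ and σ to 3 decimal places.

If T ~ Lognormal(μ,σ) then ln T ~ Normal(μ,σ), so the p-quantile of ln T is μ + z_p·σ.
ln(1.6) = 0.47 and ln(25) = 3.219; z_{0.12} = -1.175, z_{0.94} = 1.555.
σ = (3.219 − 0.47)/(1.555 − (-1.175)) = 1.007.
μ = 0.47 − (-1.175)·1.007 = 1.653.

μ ≈ 1.653, σ ≈ 1.007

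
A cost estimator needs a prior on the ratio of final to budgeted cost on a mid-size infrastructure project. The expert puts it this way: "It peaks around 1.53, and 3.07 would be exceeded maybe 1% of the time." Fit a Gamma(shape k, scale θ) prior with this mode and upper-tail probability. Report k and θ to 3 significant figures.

k ≈ 11.1, θ ≈ 0.151

Gamma(k,θ) with k>1 has mode (k−1)θ, so θ = 1.53/(k−1).
Need P(X < 3.07) = 0.99 with θ tied to k this way. Start at k = 2, θ = 1.53: P(X<3.07) ≈ 0.596.
Too low — raise k to concentrate. Iterating converges to k ≈ 11.1.
Then θ = 1.53/(11.1−1) ≈ 0.151.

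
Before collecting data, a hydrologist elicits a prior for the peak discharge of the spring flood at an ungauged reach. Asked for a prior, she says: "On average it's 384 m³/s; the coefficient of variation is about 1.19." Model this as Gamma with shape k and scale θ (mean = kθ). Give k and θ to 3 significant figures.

For Gamma(k, scale θ): mean = kθ, variance = kθ², so CV = 1/√k.
CV = 1.19, hence k = 1/CV² = 0.706.
Then θ = mean/k = 384/0.706 = 544.

k ≈ 0.706, θ ≈ 544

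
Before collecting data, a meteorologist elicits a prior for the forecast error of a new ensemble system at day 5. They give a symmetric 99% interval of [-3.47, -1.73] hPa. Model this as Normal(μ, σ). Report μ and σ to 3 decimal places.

A symmetric 99% interval runs μ ± z·σ with z = 2.576.
Half-width = 0.87, so σ = 0.87/2.576 = 0.338.
μ is the interval midpoint, -2.600.

μ = -2.600, σ = 0.338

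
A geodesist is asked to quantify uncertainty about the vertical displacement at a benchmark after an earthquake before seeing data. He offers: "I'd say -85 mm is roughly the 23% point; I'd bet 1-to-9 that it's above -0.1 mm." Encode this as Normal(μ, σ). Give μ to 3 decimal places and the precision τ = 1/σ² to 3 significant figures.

μ = -53.953, τ = 0.000566

The p-quantile of Normal(μ,σ) is μ + z_p·σ, with z_{0.23} = -0.7388 and z_{0.9} = 1.282.
Eliminate σ: μ = (z₂·x₁ − z₁·x₂)/(z₂ − z₁) = (1.282·-85 − (-0.7388)·-0.1)/2.02 = -53.953.
Then σ = (x₂ − x₁)/(z₂ − z₁) = (-0.1 − -85)/2.02 = 42.021.
Precision τ = 1/σ² = 1/42.02² = 0.000566.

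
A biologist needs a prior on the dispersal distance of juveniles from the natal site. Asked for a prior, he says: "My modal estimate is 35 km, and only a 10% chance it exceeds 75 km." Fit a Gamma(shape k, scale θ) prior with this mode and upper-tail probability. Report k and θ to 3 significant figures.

Gamma(k,θ) with k>1 has mode (k−1)θ, so θ = 35/(k−1).
Need P(X < 75) = 0.9 with θ tied to k this way. Start at k = 2, θ = 35: P(X<75) ≈ 0.631.
Too low — raise k to concentrate. Iterating converges to k ≈ 4.31.
Then θ = 35/(4.31−1) ≈ 10.6.

k ≈ 4.31, θ ≈ 10.6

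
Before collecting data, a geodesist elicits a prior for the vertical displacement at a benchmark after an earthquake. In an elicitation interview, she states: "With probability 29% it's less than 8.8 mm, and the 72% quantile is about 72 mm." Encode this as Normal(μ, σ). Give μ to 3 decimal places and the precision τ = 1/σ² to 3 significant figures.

μ = 39.581, τ = 0.000323

The p-quantile of Normal(μ,σ) is μ + z_p·σ, with z_{0.29} = -0.5534 and z_{0.72} = 0.5828.
Eliminate σ: μ = (z₂·x₁ − z₁·x₂)/(z₂ − z₁) = (0.5828·8.8 − (-0.5534)·72)/1.136 = 39.581.
Then σ = (x₂ − x₁)/(z₂ − z₁) = (72 − 8.8)/1.136 = 55.623.
Precision τ = 1/σ² = 1/55.62² = 0.000323.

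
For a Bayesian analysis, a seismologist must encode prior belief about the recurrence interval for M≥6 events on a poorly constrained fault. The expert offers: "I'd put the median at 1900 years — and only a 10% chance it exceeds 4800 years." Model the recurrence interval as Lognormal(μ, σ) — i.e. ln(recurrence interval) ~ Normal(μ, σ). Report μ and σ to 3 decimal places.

μ ≈ 7.550, σ ≈ 0.723

If T ~ Lognormal(μ,σ) then ln T ~ Normal(μ,σ), so the p-quantile of ln T is μ + z_p·σ.
ln(1900) = 7.55 and ln(4800) = 8.476; z_{0.5} = 0, z_{0.9} = 1.282.
σ = (8.476 − 7.55)/(1.282 − (0)) = 0.723.
μ = 7.55 − (0)·0.723 = 7.550.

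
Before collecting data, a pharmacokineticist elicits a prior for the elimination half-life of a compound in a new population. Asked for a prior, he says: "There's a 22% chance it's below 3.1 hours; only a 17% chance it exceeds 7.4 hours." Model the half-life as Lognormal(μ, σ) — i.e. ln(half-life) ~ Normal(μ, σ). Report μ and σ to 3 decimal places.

μ ≈ 1.521, σ ≈ 0.504

If T ~ Lognormal(μ,σ) then ln T ~ Normal(μ,σ), so the p-quantile of ln T is μ + z_p·σ.
ln(3.1) = 1.131 and ln(7.4) = 2.001; z_{0.22} = -0.7722, z_{0.83} = 0.9542.
σ = (2.001 − 1.131)/(0.9542 − (-0.7722)) = 0.504.
μ = 1.131 − (-0.7722)·0.504 = 1.521.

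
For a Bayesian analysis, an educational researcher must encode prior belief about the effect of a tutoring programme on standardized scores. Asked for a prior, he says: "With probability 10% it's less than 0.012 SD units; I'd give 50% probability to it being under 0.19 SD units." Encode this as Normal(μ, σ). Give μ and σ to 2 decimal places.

For Normal(μ,σ), the p-quantile is μ + z_p·σ. Here z_{0.1} = -1.282, z_{0.5} = 0.
So 0.012 = μ − 1.282σ and 0.19 = μ + 0σ.
Subtracting: σ = (0.19 − 0.012)/(0 − (-1.282)) = 0.14.
Then μ = 0.012 − (-1.282)·0.14 = 0.19.

μ = 0.19, σ = 0.14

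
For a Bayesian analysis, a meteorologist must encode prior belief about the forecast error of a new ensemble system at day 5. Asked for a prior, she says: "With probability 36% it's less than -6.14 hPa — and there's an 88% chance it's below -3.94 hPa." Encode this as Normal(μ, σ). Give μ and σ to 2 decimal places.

μ = -5.63, σ = 1.43

The p-quantile of Normal(μ,σ) is μ + z_p·σ, with z_{0.36} = -0.3585 and z_{0.88} = 1.175.
Eliminate σ: μ = (z₂·x₁ − z₁·x₂)/(z₂ − z₁) = (1.175·-6.14 − (-0.3585)·-3.94)/1.533 = -5.63.
Then σ = (x₂ − x₁)/(z₂ − z₁) = (-3.94 − -6.14)/1.533 = 1.43.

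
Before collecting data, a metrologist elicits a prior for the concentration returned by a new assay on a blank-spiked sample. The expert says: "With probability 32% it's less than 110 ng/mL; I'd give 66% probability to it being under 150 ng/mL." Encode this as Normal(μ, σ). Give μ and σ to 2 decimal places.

The p-quantile of Normal(μ,σ) is μ + z_p·σ, with z_{0.32} = -0.4677 and z_{0.66} = 0.4125.
Eliminate σ: μ = (z₂·x₁ − z₁·x₂)/(z₂ − z₁) = (0.4125·110 − (-0.4677)·150)/0.8802 = 131.26.
Then σ = (x₂ − x₁)/(z₂ − z₁) = (150 − 110)/0.8802 = 45.45.

μ = 131.26, σ = 45.45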